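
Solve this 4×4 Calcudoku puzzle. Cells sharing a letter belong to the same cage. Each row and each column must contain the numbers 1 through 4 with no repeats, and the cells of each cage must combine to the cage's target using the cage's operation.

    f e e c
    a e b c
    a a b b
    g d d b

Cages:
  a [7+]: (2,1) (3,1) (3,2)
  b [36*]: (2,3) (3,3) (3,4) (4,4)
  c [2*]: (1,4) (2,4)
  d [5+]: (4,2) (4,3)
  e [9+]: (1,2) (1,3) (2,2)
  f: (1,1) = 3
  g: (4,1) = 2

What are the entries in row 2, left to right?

Cage f is a single given cell, which forces (1,1) = 3.
Cage g is a single given cell; hence (4,1) = 2.
The 3 cells of cage a must have sum 7; hence (3,2) = 2.
The only place for 2 in row 2 is (2,4).
Column 4 already has 2, so (1,4) = 1.
1 is placed in row 1, leaving (1,2) = 4.
The 3 cells of cage e must have sum 9, so (1,3) = 2.
Cage e has sum 9, which forces (2,2) = 3.
3 is placed in row 2, which forces (2,3) = 1.
1 is placed in column 3, so (3,3) = 3.
Row 3 now contains 3; hence (3,4) = 4.
Column 2 now contains 4, so (4,2) = 1.
1 is placed in column 3; hence (4,3) = 4.
4 is placed in column 4; hence (4,4) = 3.
Row 2 now contains 1; hence (2,1) = 4.
Row 3 now contains 4, which forces (3,1) = 1.
Filled in: 3 4 2 1 / 4 3 1 2 / 1 2 3 4 / 2 1 4 3.

4 3 1 2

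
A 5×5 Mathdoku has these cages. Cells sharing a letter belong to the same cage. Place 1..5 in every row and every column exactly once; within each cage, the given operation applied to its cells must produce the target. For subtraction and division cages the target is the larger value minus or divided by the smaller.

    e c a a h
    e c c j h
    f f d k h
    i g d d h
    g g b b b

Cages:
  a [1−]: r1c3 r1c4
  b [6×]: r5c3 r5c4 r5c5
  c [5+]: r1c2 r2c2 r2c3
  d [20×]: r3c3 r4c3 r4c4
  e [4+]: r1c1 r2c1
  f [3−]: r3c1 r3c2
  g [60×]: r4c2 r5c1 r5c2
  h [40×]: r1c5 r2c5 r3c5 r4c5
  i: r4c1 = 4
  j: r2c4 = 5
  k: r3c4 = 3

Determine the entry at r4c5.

2

Cage j is given; hence r2c4 = 5.
Cage k is given, so r3c4 = 3.
Cage i is given, so r4c1 = 4.
The 3 cells of cage d must have product 20, leaving r4c3 = 5.
Cage g needs product 60, so r5c2 = 4.
Row 4 already has 5; hence r4c2 = 3.
Cage g has product 60, which forces r5c1 = 5.
The 3 cells of cage c must have sum 5, which forces r1c2 = 2.
Column 2 now contains 3, which forces r2c2 = 1.
Cage c has sum 5; hence r2c3 = 2.
Row 2 already has 2, which forces r2c5 = 4.
5 is placed in column 1; hence r3c1 = 2.
Cage f's pair has difference 3; hence r3c2 = 5.
Column 3 already has 2; hence r3c3 = 4.
5 is placed in row 3, leaving r3c5 = 1.
Column 5 now contains 1, so r4c5 = 2.
Column 5 already has 2; hence r5c5 = 3.
The two cells of cage e must have sum 4; hence r1c1 = 1.
Cage a's pair has difference 1, which forces r1c3 = 3.
The two cells of cage a must have difference 1, leaving r1c4 = 4.
Column 5 now contains 1, which forces r1c5 = 5.
Row 2 now contains 1, which forces r2c1 = 3.
2 is placed in row 4; hence r4c4 = 1.
Row 5 now contains 3, so r5c3 = 1.
The 3 cells of cage b must have product 6; hence r5c4 = 2.
The full grid is 1 2 3 4 5 / 3 1 2 5 4 / 2 5 4 3 1 / 4 3 5 1 2 / 5 4 1 2 3.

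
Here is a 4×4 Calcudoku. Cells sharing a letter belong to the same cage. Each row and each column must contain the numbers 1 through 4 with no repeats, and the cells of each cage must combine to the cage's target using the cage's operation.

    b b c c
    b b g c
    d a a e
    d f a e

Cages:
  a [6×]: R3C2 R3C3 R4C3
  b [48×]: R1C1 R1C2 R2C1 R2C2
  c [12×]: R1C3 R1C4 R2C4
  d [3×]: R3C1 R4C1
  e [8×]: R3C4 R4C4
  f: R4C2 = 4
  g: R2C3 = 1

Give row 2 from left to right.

G is a freebie, so R2C3 = 1.
Cage f is given; hence R4C2 = 4.
4 is placed in row 4, which forces R4C4 = 2.
Cage c needs product 12, so R1C4 = 1.
Cage a needs product 6, so R3C2 = 1.
Cage a has product 6, leaving R3C3 = 2.
Column 4 now contains 2, which forces R3C4 = 4.
Row 4 already has 2, so R4C3 = 3.
Column 3 now contains 3, leaving R1C3 = 4.
4 is placed in column 4; hence R2C4 = 3.
Row 3 already has 1, so R3C1 = 3.
Row 4 now contains 3, so R4C1 = 1.
Row 1 now contains 4, so R1C1 = 2.
Cage b needs product 48; hence R1C2 = 3.
Cage b has product 48; hence R2C1 = 4.
3 is placed in row 2; hence R2C2 = 2.
The full grid is 2 3 4 1 / 4 2 1 3 / 3 1 2 4 / 1 4 3 2.

4 2 1 3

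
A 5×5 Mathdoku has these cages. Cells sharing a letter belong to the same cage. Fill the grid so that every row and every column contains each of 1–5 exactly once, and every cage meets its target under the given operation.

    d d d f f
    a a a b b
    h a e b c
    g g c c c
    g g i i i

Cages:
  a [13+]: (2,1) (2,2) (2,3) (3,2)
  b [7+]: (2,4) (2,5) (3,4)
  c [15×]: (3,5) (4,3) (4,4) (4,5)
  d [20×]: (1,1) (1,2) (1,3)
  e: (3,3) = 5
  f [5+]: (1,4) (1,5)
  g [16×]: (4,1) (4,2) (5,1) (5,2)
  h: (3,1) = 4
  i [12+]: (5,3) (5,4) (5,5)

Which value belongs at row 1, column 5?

Cage h is a single given cell; hence (3,1) = 4.
Cage e is given; hence (3,3) = 5.
Cage c has product 15; hence (3,5) = 1.
The only place for 4 in row 4 is (4,2).
Cage d has product 20, which forces (1,3) = 4.
Cage g needs product 16; hence (4,1) = 2.
Cage g needs product 16; hence (5,1) = 1.
Column 2 now contains 4, leaving (5,2) = 2.
4 is placed in column 3, which forces (5,3) = 3.
Column 1 now contains 1; hence (1,1) = 5.
Cage d needs product 20, so (1,2) = 1.
Cage a has sum 13; hence (2,1) = 3.
Cage a has sum 13, leaving (2,2) = 5.
Column 3 already has 3; hence (2,3) = 2.
3 is placed in row 2, so (2,4) = 1.
Row 2 now contains 2, so (2,5) = 4.
Column 2 already has 2, leaving (3,2) = 3.
Row 3 already has 3, so (3,4) = 2.
Column 3 already has 3, so (4,3) = 1.
Column 5 already has 4, which forces (5,5) = 5.
Column 4 now contains 2, which forces (1,4) = 3.
Cage f needs two cells with sum 5, so (1,5) = 2.
The 4 cells of cage c must have product 15, leaving (4,4) = 5.
5 is placed in column 5; hence (4,5) = 3.
Row 5 already has 5, leaving (5,4) = 4.
The full grid is 5 1 4 3 2 / 3 5 2 1 4 / 4 3 5 2 1 / 2 4 1 5 3 / 1 2 3 4 5.

2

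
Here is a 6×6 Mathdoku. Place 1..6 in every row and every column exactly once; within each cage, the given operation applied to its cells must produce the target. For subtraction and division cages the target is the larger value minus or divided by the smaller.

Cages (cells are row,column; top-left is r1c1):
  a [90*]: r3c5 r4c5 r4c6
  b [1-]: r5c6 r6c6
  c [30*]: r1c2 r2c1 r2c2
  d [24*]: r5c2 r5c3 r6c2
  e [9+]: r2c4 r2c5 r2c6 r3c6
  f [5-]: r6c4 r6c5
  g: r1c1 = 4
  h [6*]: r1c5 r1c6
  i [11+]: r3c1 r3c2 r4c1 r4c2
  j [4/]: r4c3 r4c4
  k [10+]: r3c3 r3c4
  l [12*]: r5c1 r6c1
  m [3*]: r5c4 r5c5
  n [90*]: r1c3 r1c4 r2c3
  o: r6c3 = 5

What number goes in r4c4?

4

G is a freebie, leaving r1c1 = 4.
Cage o is given, leaving r6c3 = 5.
Cage n needs product 90, leaving r1c4 = 5.
In row 5, 5 can only go at r5c6, so r5c6 = 5.
The only place for 3 in row 6 is r6c2.
In row 5, 6 can only go at r5c1, so r5c1 = 6.
Column 1 now contains 6; hence r6c1 = 2.
In row 4, 2 can only go at r4c2, so r4c2 = 2.
Column 2 already has 2, which forces r5c2 = 4.
Cage d has product 24, which forces r5c3 = 2.
Row 3 needs a 2, and only r3c6 is open for it.
In row 1, 2 can only go at r1c5, so r1c5 = 2.
The two cells of cage h must have product 6, which forces r1c6 = 3.
Cage e has sum 9; hence r2c4 = 2.
Column 6 now contains 3; hence r4c6 = 6.
6 is placed in column 6, which forces r6c6 = 4.
Row 1 already has 3; hence r1c3 = 6.
Cage n needs product 90; hence r2c3 = 3.
The 4 cells of cage e must have sum 9, so r2c5 = 4.
Column 6 now contains 4; hence r2c6 = 1.
Column 3 now contains 6, leaving r3c3 = 4.
Row 3 now contains 4, so r3c4 = 6.
Column 3 now contains 4, leaving r4c3 = 1.
Row 4 now contains 1; hence r4c4 = 4.
Column 4 now contains 6; hence r6c4 = 1.
Row 6 already has 1, leaving r6c5 = 6.
Row 1 already has 6, which forces r1c2 = 1.
1 is placed in row 2; hence r2c1 = 5.
The 3 cells of cage c must have product 30, leaving r2c2 = 6.
Column 2 now contains 1, which forces r3c2 = 5.
Row 3 now contains 5, so r3c5 = 3.
Column 1 now contains 5, so r4c1 = 3.
3 is placed in column 5, which forces r4c5 = 5.
Column 4 already has 1, leaving r5c4 = 3.
The two cells of cage m must have product 3; hence r5c5 = 1.
Row 3 already has 3, which forces r3c1 = 1.
The full grid is 4 1 6 5 2 3 / 5 6 3 2 4 1 / 1 5 4 6 3 2 / 3 2 1 4 5 6 / 6 4 2 3 1 5 / 2 3 5 1 6 4.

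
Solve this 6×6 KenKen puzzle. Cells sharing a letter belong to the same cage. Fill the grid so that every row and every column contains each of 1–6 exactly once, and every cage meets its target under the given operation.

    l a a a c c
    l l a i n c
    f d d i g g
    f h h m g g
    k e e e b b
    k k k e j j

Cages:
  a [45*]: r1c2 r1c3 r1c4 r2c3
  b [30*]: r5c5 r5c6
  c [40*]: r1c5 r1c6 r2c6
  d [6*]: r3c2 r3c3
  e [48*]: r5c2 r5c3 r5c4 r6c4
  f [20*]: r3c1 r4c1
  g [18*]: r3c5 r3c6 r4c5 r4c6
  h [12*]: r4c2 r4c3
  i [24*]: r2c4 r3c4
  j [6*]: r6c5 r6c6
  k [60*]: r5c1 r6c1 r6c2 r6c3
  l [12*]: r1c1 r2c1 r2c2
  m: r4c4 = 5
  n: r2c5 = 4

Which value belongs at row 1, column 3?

5

The 4 cells of cage a must have product 45; hence r2c3 = 3.
Cage n is given, leaving r2c5 = 4.
Cage m is given, leaving r4c4 = 5.
The 3 cells of cage c must have product 40, leaving r1c6 = 4.
Row 2 now contains 4, which forces r2c4 = 6.
The two cells of cage f must have product 20, which forces r3c1 = 5.
The two cells of cage i must have product 24; hence r3c4 = 4.
Row 4 already has 5, leaving r4c1 = 4.
Cage l has product 12, so r1c1 = 6.
Row 1 needs a 2, and only r1c5 is open for it.
Cage c needs product 40, which forces r2c6 = 5.
Column 6 already has 5, so r5c6 = 6.
The 4 cells of cage e must have product 48; hence r5c4 = 3.
Row 5 already has 6, so r5c5 = 5.
Cage e needs product 48, so r6c4 = 2.
2 is placed in row 6, which forces r6c6 = 1.
Cage a needs product 45, leaving r1c2 = 3.
Cage a has product 45, which forces r1c3 = 5.
3 is placed in column 4, leaving r1c4 = 1.
The 4 cells of cage k must have product 60, so r5c1 = 1.
Row 6 already has 1, which forces r6c1 = 3.
5 is placed in column 3, so r6c3 = 4.
Cage j needs two cells with product 6, so r6c5 = 6.
1 is placed in column 1, which forces r2c1 = 2.
Cage l has product 12; hence r2c2 = 1.
Column 2 already has 1, leaving r3c2 = 6.
Row 3 now contains 6, which forces r3c3 = 1.
Row 3 already has 1; hence r3c5 = 3.
Row 3 already has 3; hence r3c6 = 2.
6 is placed in column 2, leaving r4c2 = 2.
Row 4 now contains 2; hence r4c3 = 6.
Column 5 now contains 3; hence r4c5 = 1.
2 is placed in column 6; hence r4c6 = 3.
Cage e needs product 48; hence r5c2 = 4.
Column 3 already has 4, so r5c3 = 2.
Row 6 now contains 4, leaving r6c2 = 5.
Filled in: 6 3 5 1 2 4 / 2 1 3 6 4 5 / 5 6 1 4 3 2 / 4 2 6 5 1 3 / 1 4 2 3 5 6 / 3 5 4 2 6 1.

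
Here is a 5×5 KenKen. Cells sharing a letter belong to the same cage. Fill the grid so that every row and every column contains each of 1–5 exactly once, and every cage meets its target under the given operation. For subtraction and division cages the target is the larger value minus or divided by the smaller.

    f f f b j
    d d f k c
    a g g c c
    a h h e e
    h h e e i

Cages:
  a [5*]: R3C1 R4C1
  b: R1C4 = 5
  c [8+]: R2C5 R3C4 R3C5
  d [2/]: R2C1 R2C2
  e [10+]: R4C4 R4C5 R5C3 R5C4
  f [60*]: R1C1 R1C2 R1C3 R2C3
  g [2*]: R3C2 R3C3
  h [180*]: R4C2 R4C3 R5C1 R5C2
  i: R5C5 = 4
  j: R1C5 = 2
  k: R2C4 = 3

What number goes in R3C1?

B is a freebie, which forces R1C4 = 5.
J is a freebie, which forces R1C5 = 2.
K is a freebie; hence R2C4 = 3.
Cage i is a single given cell, leaving R5C5 = 4.
Cage f has product 60, leaving R2C3 = 5.
Row 2 already has 5, leaving R2C5 = 1.
The only place for 3 in row 3 is R3C5.
Cage c needs sum 8; hence R3C4 = 4.
Cage e has sum 10, which forces R4C4 = 2.
3 is placed in column 5, so R4C5 = 5.
Cage e has sum 10, which forces R5C3 = 2.
Cage e needs sum 10; hence R5C4 = 1.
Cage a needs two cells with product 5, which forces R3C1 = 5.
The two cells of cage g must have product 2; hence R3C2 = 2.
Column 3 already has 2; hence R3C3 = 1.
Row 4 now contains 5, so R4C1 = 1.
5 is placed in column 1, leaving R5C1 = 3.
3 is placed in row 5, so R5C2 = 5.
Column 1 already has 3, which forces R1C1 = 4.
The 4 cells of cage f must have product 60, which forces R1C2 = 1.
The 4 cells of cage f must have product 60, so R1C3 = 3.
The two cells of cage d must have quotient 2, leaving R2C1 = 2.
2 is placed in column 2, so R2C2 = 4.
Column 2 already has 4, leaving R4C2 = 3.
Column 3 already has 3, leaving R4C3 = 4.
Filled in: 4 1 3 5 2 / 2 4 5 3 1 / 5 2 1 4 3 / 1 3 4 2 5 / 3 5 2 1 4.

5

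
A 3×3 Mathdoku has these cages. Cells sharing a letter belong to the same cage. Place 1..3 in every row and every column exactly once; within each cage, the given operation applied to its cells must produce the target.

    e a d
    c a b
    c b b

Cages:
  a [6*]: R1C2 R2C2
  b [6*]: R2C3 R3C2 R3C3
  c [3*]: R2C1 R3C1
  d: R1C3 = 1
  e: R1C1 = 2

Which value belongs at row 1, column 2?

Cage e is given, which forces R1C1 = 2.
Row 1 now contains 2, leaving R1C2 = 3.
Cage d is given, which forces R1C3 = 1.
Column 2 now contains 3, leaving R2C2 = 2.
2 is placed in row 2, which forces R2C3 = 3.
2 is placed in column 2, so R3C2 = 1.
Column 3 already has 3; hence R3C3 = 2.
Row 2 already has 3; hence R2C1 = 1.
Row 3 now contains 1, so R3C1 = 3.
Completed grid: 2 3 1 / 1 2 3 / 3 1 2.

3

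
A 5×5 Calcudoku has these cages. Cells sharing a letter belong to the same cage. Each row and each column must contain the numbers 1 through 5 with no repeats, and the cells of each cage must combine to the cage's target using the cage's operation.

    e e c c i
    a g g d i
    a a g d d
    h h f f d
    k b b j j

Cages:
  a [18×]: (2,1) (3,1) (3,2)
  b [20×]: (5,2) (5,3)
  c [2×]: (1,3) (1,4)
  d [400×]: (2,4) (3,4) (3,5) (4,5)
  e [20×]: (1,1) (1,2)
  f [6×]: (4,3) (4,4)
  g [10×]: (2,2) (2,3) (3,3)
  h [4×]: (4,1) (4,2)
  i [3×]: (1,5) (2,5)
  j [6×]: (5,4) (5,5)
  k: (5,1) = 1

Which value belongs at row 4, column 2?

Cage a has product 18, which forces (2,1) = 3.
Row 2 already has 3, leaving (2,5) = 1.
Cage a has product 18; hence (3,1) = 2.
Cage a needs product 18, so (3,2) = 3.
K is a freebie, leaving (5,1) = 1.
Column 5 now contains 1, which forces (1,5) = 3.
Cage g needs product 10, leaving (3,3) = 1.
1 is placed in column 1; hence (4,1) = 4.
Cage h needs two cells with product 4, so (4,2) = 1.
4 is placed in row 4, leaving (4,5) = 5.
Column 5 already has 3, which forces (5,5) = 2.
Column 1 already has 4, so (1,1) = 5.
Cage e's pair has product 20, leaving (1,2) = 4.
Column 3 now contains 1, which forces (1,3) = 2.
Cage c's pair has product 2; hence (1,4) = 1.
Column 3 now contains 2, so (2,3) = 5.
Cage d needs product 400, leaving (2,4) = 4.
Cage d has product 400; hence (3,4) = 5.
Column 5 already has 5; hence (3,5) = 4.
Column 3 now contains 2, leaving (4,3) = 3.
Row 4 already has 3; hence (4,4) = 2.
Column 2 now contains 4; hence (5,2) = 5.
Column 3 already has 5, leaving (5,3) = 4.
Row 5 already has 2, leaving (5,4) = 3.
Row 2 now contains 5, so (2,2) = 2.
Completed grid: 5 4 2 1 3 / 3 2 5 4 1 / 2 3 1 5 4 / 4 1 3 2 5 / 1 5 4 3 2.

1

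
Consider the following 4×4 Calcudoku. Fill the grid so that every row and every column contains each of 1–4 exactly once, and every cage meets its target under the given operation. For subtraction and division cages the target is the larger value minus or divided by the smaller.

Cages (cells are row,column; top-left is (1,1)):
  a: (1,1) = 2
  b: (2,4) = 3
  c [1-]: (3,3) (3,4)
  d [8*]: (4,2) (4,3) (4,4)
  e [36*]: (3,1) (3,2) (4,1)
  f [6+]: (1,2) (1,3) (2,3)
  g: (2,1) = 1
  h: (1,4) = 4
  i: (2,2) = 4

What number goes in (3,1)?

Cage a is a single given cell, which forces (1,1) = 2.
Cage h is given, so (1,4) = 4.
G is a freebie, leaving (2,1) = 1.
Cage i is a single given cell, so (2,2) = 4.
Cage b is given, leaving (2,4) = 3.
The 3 cells of cage e must have product 36, leaving (3,1) = 4.
Cage e needs product 36, leaving (3,2) = 3.
The 3 cells of cage e must have product 36, which forces (4,1) = 3.
Column 2 already has 3, leaving (1,2) = 1.
Cage f has sum 6, leaving (1,3) = 3.
Row 2 now contains 3, so (2,3) = 2.
2 is placed in column 3; hence (3,3) = 1.
Row 3 already has 1; hence (3,4) = 2.
1 is placed in column 2, so (4,2) = 2.
The 3 cells of cage d must have product 8, which forces (4,3) = 4.
Column 4 now contains 2, so (4,4) = 1.
Filled in: 2 1 3 4 / 1 4 2 3 / 4 3 1 2 / 3 2 4 1.

4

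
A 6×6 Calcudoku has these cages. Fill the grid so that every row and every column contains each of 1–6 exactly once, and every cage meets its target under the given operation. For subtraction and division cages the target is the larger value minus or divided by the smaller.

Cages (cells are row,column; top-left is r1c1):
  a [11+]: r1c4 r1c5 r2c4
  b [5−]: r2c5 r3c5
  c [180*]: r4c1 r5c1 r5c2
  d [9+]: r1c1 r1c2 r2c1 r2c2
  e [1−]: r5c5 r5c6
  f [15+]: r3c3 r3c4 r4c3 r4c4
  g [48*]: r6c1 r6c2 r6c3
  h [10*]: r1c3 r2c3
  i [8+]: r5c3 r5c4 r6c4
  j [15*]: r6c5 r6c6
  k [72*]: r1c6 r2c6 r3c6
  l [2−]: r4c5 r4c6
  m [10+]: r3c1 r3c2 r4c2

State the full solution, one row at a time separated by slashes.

Cage c needs product 180; hence r4c1 = 6.
Cage c has product 180, leaving r5c1 = 5.
The 3 cells of cage c must have product 180, so r5c2 = 6.
Cage g has product 48, so r6c3 = 6.
The only place for 1 in row 6 is r6c4.
R2c5 and r3c5 in column 5 are {1, 6}, which forces r5c5 = 2.
Cage e's pair has difference 1, leaving r5c6 = 1.
In column 6, 2 can only go at r4c6, so r4c6 = 2.
Cage l's pair has difference 2, which forces r4c5 = 4.
The 4 cells of cage f must have sum 15, so r4c4 = 5.
The only place for 2 in row 3 is r3c1.
Cage m needs sum 10, which forces r3c2 = 5.
Cage m has sum 10; hence r4c2 = 3.
3 is placed in row 4, so r4c3 = 1.
2 is placed in column 1, leaving r6c1 = 4.
Cage g needs product 48; hence r6c2 = 2.
Cage f has sum 15, so r3c3 = 3.
Cage f has sum 15, leaving r3c4 = 6.
Row 3 already has 6, leaving r3c5 = 1.
Row 3 already has 6; hence r3c6 = 4.
3 is placed in column 3, so r5c3 = 4.
4 is placed in row 5, which forces r5c4 = 3.
Cage a needs sum 11, so r1c5 = 5.
1 is placed in column 5, so r2c5 = 6.
6 is placed in row 2, leaving r2c6 = 3.
Column 5 already has 5, so r6c5 = 3.
3 is placed in column 6, which forces r6c6 = 5.
The 4 cells of cage d must have sum 9, so r1c1 = 3.
Cage d has sum 9; hence r1c2 = 1.
Row 1 now contains 5; hence r1c3 = 2.
2 is placed in row 1, leaving r1c4 = 4.
3 is placed in column 6, which forces r1c6 = 6.
3 is placed in row 2, leaving r2c1 = 1.
Cage d needs sum 9, leaving r2c2 = 4.
The two cells of cage h must have product 10, which forces r2c3 = 5.
Column 4 already has 4, which forces r2c4 = 2.

3 1 2 4 5 6 / 1 4 5 2 6 3 / 2 5 3 6 1 4 / 6 3 1 5 4 2 / 5 6 4 3 2 1 / 4 2 6 1 3 5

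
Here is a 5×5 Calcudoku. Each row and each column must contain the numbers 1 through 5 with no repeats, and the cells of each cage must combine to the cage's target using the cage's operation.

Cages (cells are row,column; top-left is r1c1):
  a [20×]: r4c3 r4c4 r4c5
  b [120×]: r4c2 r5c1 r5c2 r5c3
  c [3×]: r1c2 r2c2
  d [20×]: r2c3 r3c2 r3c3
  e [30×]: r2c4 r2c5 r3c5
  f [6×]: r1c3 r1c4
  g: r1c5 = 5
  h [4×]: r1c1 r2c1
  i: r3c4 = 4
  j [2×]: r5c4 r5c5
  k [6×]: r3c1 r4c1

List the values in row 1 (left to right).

4 1 2 3 5

Cage g is given, which forces r1c5 = 5.
Cage i is given, leaving r3c4 = 4.
Cage e has product 30, leaving r2c4 = 5.
Column 4 now contains 5; hence r4c4 = 1.
1 is placed in row 4; hence r4c5 = 4.
1 is placed in column 4, leaving r5c4 = 2.
Row 5 now contains 2; hence r5c5 = 1.
Cage f's pair has product 6, leaving r1c3 = 2.
Column 4 already has 2; hence r1c4 = 3.
2 is placed in column 3, which forces r2c3 = 4.
Cage b needs product 120; hence r4c2 = 2.
Row 4 now contains 4, so r4c3 = 5.
Column 3 now contains 5, so r5c3 = 3.
Cage h needs two cells with product 4, so r1c1 = 4.
Row 1 already has 3, which forces r1c2 = 1.
4 is placed in row 2; hence r2c1 = 1.
Cage c needs two cells with product 3, leaving r2c2 = 3.
3 is placed in row 2, which forces r2c5 = 2.
The two cells of cage k must have product 6, leaving r3c1 = 2.
Cage d needs product 20, leaving r3c2 = 5.
Column 3 now contains 5, which forces r3c3 = 1.
Column 5 already has 2; hence r3c5 = 3.
Row 4 now contains 2, leaving r4c1 = 3.
4 is placed in column 1, which forces r5c1 = 5.
Column 2 now contains 5; hence r5c2 = 4.
Filled in: 4 1 2 3 5 / 1 3 4 5 2 / 2 5 1 4 3 / 3 2 5 1 4 / 5 4 3 2 1.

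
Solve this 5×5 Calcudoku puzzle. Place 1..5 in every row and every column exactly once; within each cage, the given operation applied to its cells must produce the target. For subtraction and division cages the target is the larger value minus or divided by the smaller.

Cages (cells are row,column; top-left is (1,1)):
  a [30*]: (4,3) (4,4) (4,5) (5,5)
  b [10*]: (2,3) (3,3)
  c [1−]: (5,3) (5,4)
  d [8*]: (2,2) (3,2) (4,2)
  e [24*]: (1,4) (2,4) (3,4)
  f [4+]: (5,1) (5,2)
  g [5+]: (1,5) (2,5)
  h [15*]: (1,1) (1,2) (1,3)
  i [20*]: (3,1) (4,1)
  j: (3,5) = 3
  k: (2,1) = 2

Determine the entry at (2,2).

K is a freebie, leaving (2,1) = 2.
Row 2 already has 2, so (2,3) = 5.
5 is placed in column 3, so (3,3) = 2.
Cage j is given, so (3,5) = 3.
Cage e has product 24; hence (1,4) = 2.
Cage e has product 24, which forces (2,4) = 3.
Row 3 already has 3, so (3,4) = 4.
The 3 cells of cage d must have product 8, leaving (4,2) = 2.
Column 4 already has 4, which forces (5,4) = 5.
The 3 cells of cage d must have product 8, so (2,2) = 4.
4 is placed in row 2; hence (2,5) = 1.
Row 3 already has 4, which forces (3,1) = 5.
Row 3 already has 4; hence (3,2) = 1.
Cage i needs two cells with product 20; hence (4,1) = 4.
Cage a needs product 30, which forces (4,3) = 3.
Column 4 already has 5, which forces (4,4) = 1.
Cage a needs product 30; hence (4,5) = 5.
Column 2 now contains 1, so (5,2) = 3.
Cage c's pair has difference 1; hence (5,3) = 4.
The 4 cells of cage a must have product 30, leaving (5,5) = 2.
The 3 cells of cage h must have product 15, so (1,1) = 3.
Column 2 now contains 3; hence (1,2) = 5.
3 is placed in column 3, so (1,3) = 1.
Column 5 now contains 1, so (1,5) = 4.
Row 5 already has 3, leaving (5,1) = 1.
The full grid is 3 5 1 2 4 / 2 4 5 3 1 / 5 1 2 4 3 / 4 2 3 1 5 / 1 3 4 5 2.

4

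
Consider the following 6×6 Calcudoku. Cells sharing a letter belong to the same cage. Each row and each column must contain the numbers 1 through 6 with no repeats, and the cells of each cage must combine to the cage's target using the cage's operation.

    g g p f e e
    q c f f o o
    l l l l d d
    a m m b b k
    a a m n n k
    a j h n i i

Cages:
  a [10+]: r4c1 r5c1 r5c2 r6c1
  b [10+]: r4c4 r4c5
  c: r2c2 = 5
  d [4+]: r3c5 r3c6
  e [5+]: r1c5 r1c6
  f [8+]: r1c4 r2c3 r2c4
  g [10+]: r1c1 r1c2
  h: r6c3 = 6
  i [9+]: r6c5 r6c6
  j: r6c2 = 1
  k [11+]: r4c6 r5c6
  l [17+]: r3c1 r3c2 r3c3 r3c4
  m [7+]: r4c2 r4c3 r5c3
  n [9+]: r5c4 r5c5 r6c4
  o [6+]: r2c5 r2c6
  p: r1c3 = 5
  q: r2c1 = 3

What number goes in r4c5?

Cage p is given, so r1c3 = 5.
Q is a freebie, leaving r2c1 = 3.
Cage c is given, which forces r2c2 = 5.
Cage j is given; hence r6c2 = 1.
Cage h is given, which forces r6c3 = 6.
In row 2, 6 can only go at r2c4, so r2c4 = 6.
Cage f needs sum 8, which forces r1c4 = 1.
Cage f has sum 8, leaving r2c3 = 1.
Column 4 now contains 6, which forces r4c4 = 4.
Cage b's pair has sum 10, so r4c5 = 6.
Row 4 already has 6, leaving r4c6 = 5.
Column 6 already has 5, which forces r5c6 = 6.
Column 6 already has 5; hence r6c6 = 4.
Cage o's pair has sum 6; hence r2c5 = 4.
Column 6 already has 4, leaving r2c6 = 2.
The 3 cells of cage m must have sum 7; hence r4c2 = 2.
Cage m needs sum 7; hence r4c3 = 3.
2 is placed in column 2, so r5c2 = 3.
Cage m needs sum 7, which forces r5c3 = 2.
Row 5 already has 2; hence r5c4 = 5.
Row 5 already has 2, leaving r5c5 = 1.
4 is placed in row 6; hence r6c5 = 5.
The two cells of cage e must have sum 5; hence r1c5 = 2.
Column 6 already has 2, so r1c6 = 3.
Cage l has sum 17, so r3c1 = 5.
Cage l needs sum 17, which forces r3c2 = 6.
Column 3 now contains 2, so r3c3 = 4.
Column 4 already has 5, leaving r3c4 = 2.
1 is placed in column 5, so r3c5 = 3.
The two cells of cage d must have sum 4, which forces r3c6 = 1.
2 is placed in row 4; hence r4c1 = 1.
Row 5 already has 1; hence r5c1 = 4.
Row 6 already has 5; hence r6c1 = 2.
Cage n has sum 9, which forces r6c4 = 3.
Column 1 now contains 4, leaving r1c1 = 6.
Column 2 now contains 6, which forces r1c2 = 4.
Completed grid: 6 4 5 1 2 3 / 3 5 1 6 4 2 / 5 6 4 2 3 1 / 1 2 3 4 6 5 / 4 3 2 5 1 6 / 2 1 6 3 5 4.

6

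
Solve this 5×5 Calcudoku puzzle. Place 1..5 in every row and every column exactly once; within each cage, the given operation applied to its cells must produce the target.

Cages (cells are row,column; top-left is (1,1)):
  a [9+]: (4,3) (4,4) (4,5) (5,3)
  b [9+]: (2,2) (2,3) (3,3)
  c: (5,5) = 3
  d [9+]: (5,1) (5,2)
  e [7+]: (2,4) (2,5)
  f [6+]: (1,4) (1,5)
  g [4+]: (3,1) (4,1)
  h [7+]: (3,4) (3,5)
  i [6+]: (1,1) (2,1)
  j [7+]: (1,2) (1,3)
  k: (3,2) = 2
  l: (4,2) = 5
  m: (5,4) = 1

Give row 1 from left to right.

2 3 4 5 1

K is a freebie, which forces (3,2) = 2.
Cage l is a single given cell, leaving (4,2) = 5.
Column 2 now contains 5, which forces (5,2) = 4.
Cage m is given, so (5,4) = 1.
C is a freebie, leaving (5,5) = 3.
Column 2 already has 4, which forces (1,2) = 3.
The two cells of cage j must have sum 7, leaving (1,3) = 4.
Column 2 now contains 3, leaving (2,2) = 1.
The two cells of cage h must have sum 7; hence (3,4) = 3.
Cage h's pair has sum 7, leaving (3,5) = 4.
Column 3 already has 4, leaving (4,3) = 1.
Row 4 already has 1, leaving (4,5) = 2.
Row 5 already has 4, leaving (5,1) = 5.
3 is placed in row 5, which forces (5,3) = 2.
The two cells of cage i must have sum 6, leaving (1,1) = 2.
Cage f needs two cells with sum 6, which forces (1,4) = 5.
Column 5 now contains 2, so (1,5) = 1.
The two cells of cage i must have sum 6, leaving (2,1) = 4.
Cage b needs sum 9, leaving (2,3) = 3.
The two cells of cage e must have sum 7, which forces (2,4) = 2.
Column 5 now contains 2; hence (2,5) = 5.
Row 3 already has 3, which forces (3,1) = 1.
Column 3 already has 1, leaving (3,3) = 5.
Row 4 already has 1, which forces (4,1) = 3.
Row 4 already has 2, which forces (4,4) = 4.
The full grid is 2 3 4 5 1 / 4 1 3 2 5 / 1 2 5 3 4 / 3 5 1 4 2 / 5 4 2 1 3.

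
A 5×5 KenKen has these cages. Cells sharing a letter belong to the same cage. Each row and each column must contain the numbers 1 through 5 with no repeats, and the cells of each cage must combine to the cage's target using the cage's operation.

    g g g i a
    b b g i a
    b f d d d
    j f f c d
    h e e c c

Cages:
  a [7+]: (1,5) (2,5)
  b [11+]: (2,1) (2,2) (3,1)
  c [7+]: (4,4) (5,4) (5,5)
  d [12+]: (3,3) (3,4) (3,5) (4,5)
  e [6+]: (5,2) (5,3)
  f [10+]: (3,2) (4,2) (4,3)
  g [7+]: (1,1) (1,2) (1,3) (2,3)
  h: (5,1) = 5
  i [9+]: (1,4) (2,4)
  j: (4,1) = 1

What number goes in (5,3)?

4

Cage g has sum 7, so (2,3) = 1.
J is a freebie, which forces (4,1) = 1.
Cage h is given; hence (5,1) = 5.
Cage g has sum 7, so (1,2) = 1.
Cage b has sum 11, so (3,1) = 4.
Cage c needs sum 7; hence (4,4) = 3.
Cage c needs sum 7; hence (5,4) = 1.
Cage c has sum 7; hence (5,5) = 3.
Cage a's pair has sum 7, leaving (1,5) = 5.
Column 5 already has 3, leaving (2,5) = 2.
Cage f needs sum 10; hence (3,2) = 3.
Column 5 now contains 5; hence (3,5) = 1.
2 is placed in column 5, which forces (4,5) = 4.
Row 1 already has 5; hence (1,4) = 4.
Row 2 already has 2; hence (2,1) = 3.
The 3 cells of cage b must have sum 11, leaving (2,2) = 4.
Cage i needs two cells with sum 9, which forces (2,4) = 5.
Column 4 already has 5, which forces (3,4) = 2.
4 is placed in column 2, which forces (5,2) = 2.
2 is placed in row 5, which forces (5,3) = 4.
3 is placed in column 1, which forces (1,1) = 2.
Cage g has sum 7; hence (1,3) = 3.
Row 3 already has 2, so (3,3) = 5.
Column 2 now contains 2, leaving (4,2) = 5.
Cage f has sum 10, which forces (4,3) = 2.
Completed grid: 2 1 3 4 5 / 3 4 1 5 2 / 4 3 5 2 1 / 1 5 2 3 4 / 5 2 4 1 3.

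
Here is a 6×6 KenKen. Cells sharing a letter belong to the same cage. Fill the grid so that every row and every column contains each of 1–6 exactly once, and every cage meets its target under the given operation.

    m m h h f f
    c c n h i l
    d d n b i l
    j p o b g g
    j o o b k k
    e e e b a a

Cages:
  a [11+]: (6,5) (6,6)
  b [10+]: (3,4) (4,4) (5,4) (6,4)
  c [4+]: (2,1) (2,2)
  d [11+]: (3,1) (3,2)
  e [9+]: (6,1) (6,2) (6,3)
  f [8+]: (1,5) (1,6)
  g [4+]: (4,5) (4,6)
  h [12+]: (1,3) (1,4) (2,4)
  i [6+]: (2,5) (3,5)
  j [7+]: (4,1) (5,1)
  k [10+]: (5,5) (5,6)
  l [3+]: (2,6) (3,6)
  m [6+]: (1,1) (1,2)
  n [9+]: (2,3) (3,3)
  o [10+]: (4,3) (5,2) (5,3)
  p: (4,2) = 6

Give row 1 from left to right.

4 2 1 6 3 5

Cage p is a single given cell, which forces (4,2) = 6.
The two cells of cage d must have sum 11, leaving (3,1) = 6.
Column 2 now contains 6; hence (3,2) = 5.
In column 6, 4 can only go at (5,6), so (5,6) = 4.
4 is placed in row 5, so (5,5) = 6.
Column 5 already has 6, so (6,5) = 5.
Row 6 already has 5, so (6,6) = 6.
The two cells of cage f must have sum 8, so (1,5) = 3.
Cage f needs two cells with sum 8, leaving (1,6) = 5.
Column 5 already has 3, so (4,5) = 1.
Row 4 already has 1, so (4,6) = 3.
The only place for 1 in row 6 is (6,4).
In row 1, 1 can only go at (1,3), so (1,3) = 1.
The 3 cells of cage h must have sum 12; hence (1,4) = 6.
Cage h has sum 12, which forces (2,4) = 5.
5 is placed in row 2, leaving (2,3) = 6.
The two cells of cage n must have sum 9, which forces (3,3) = 3.
Cage b has sum 10, leaving (5,4) = 3.
The 3 cells of cage o must have sum 10, leaving (4,3) = 4.
Row 4 now contains 4, which forces (4,4) = 2.
Row 5 already has 3; hence (5,2) = 1.
Cage o needs sum 10, so (5,3) = 5.
4 is placed in column 3, so (6,3) = 2.
The two cells of cage c must have sum 4; hence (2,1) = 1.
Column 2 already has 1; hence (2,2) = 3.
1 is placed in row 2, which forces (2,6) = 2.
2 is placed in column 4, so (3,4) = 4.
Row 3 already has 4; hence (3,5) = 2.
2 is placed in column 6, so (3,6) = 1.
Row 4 already has 2, which forces (4,1) = 5.
5 is placed in row 5; hence (5,1) = 2.
Column 2 already has 3, leaving (6,2) = 4.
Column 1 already has 2, which forces (1,1) = 4.
Column 2 now contains 4, so (1,2) = 2.
Row 2 now contains 2, so (2,5) = 4.
Row 6 already has 4, which forces (6,1) = 3.
Filled in: 4 2 1 6 3 5 / 1 3 6 5 4 2 / 6 5 3 4 2 1 / 5 6 4 2 1 3 / 2 1 5 3 6 4 / 3 4 2 1 5 6.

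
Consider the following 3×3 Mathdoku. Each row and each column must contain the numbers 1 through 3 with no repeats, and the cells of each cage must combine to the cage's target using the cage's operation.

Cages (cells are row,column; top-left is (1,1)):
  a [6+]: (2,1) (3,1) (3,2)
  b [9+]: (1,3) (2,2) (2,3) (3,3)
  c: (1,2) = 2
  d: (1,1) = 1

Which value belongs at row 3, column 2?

1

D is a freebie, so (1,1) = 1.
Cage c is given; hence (1,2) = 2.
Row 1 already has 2, which forces (1,3) = 3.
Cage b needs sum 9; hence (2,2) = 3.
Column 2 already has 3, leaving (3,2) = 1.
Row 3 already has 1, leaving (3,3) = 2.
Row 2 already has 3; hence (2,1) = 2.
2 is placed in column 3, which forces (2,3) = 1.
2 is placed in row 3; hence (3,1) = 3.
Completed grid: 1 2 3 / 2 3 1 / 3 1 2.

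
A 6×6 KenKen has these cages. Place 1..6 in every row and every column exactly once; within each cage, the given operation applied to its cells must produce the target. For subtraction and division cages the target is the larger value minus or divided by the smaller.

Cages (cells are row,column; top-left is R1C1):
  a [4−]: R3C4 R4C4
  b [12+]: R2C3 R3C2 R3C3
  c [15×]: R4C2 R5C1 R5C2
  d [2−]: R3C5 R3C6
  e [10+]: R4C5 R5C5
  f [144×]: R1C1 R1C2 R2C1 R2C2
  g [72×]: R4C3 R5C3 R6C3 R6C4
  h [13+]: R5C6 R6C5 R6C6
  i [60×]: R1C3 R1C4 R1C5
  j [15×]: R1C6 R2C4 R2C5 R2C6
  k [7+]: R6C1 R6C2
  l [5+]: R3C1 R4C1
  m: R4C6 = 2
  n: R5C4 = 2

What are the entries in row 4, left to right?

1 3 6 5 4 2

The 4 cells of cage j must have product 15, so R1C6 = 1.
Cage m is given, leaving R4C6 = 2.
N is a freebie, which forces R5C4 = 2.
R3C4 and R4C4 in column 4 are {1, 5}; hence R2C4 = 3.
The 4 cells of cage j must have product 15, leaving R2C5 = 1.
Cage j has product 15, which forces R2C6 = 5.
Cage h has sum 13, leaving R6C5 = 3.
In column 6, 3 can only go at R3C6, so R3C6 = 3.
Cage d's pair has difference 2, leaving R3C5 = 5.
Cage i has product 60, so R1C3 = 5.
The 3 cells of cage i must have product 60, which forces R1C4 = 6.
5 is placed in column 5, leaving R1C5 = 2.
Row 3 already has 5, leaving R3C4 = 1.
Cage a needs two cells with difference 4, so R4C4 = 5.
6 is placed in column 4, leaving R6C4 = 4.
4 is placed in row 6, leaving R6C6 = 6.
Column 6 now contains 6, so R5C6 = 4.
Cage g has product 72, which forces R6C3 = 1.
Cage e's pair has sum 10, so R4C5 = 4.
Row 5 now contains 4; hence R5C5 = 6.
Cage g needs product 72, which forces R4C3 = 6.
Row 5 now contains 6, which forces R5C3 = 3.
Cage b needs sum 12; hence R3C2 = 6.
Cage c has product 15, which forces R4C2 = 3.
Cage f has product 144, which forces R1C1 = 3.
Column 2 already has 3, leaving R1C2 = 4.
Cage f has product 144, leaving R2C1 = 6.
6 is placed in column 2, leaving R2C2 = 2.
2 is placed in row 2, so R2C3 = 4.
Cage l needs two cells with sum 5, which forces R3C1 = 4.
Column 3 now contains 4, so R3C3 = 2.
Row 4 now contains 3, leaving R4C1 = 1.
Column 1 now contains 1, which forces R5C1 = 5.
Row 5 already has 5, leaving R5C2 = 1.
Column 1 already has 5, leaving R6C1 = 2.
Column 2 now contains 2; hence R6C2 = 5.
Completed grid: 3 4 5 6 2 1 / 6 2 4 3 1 5 / 4 6 2 1 5 3 / 1 3 6 5 4 2 / 5 1 3 2 6 4 / 2 5 1 4 3 6.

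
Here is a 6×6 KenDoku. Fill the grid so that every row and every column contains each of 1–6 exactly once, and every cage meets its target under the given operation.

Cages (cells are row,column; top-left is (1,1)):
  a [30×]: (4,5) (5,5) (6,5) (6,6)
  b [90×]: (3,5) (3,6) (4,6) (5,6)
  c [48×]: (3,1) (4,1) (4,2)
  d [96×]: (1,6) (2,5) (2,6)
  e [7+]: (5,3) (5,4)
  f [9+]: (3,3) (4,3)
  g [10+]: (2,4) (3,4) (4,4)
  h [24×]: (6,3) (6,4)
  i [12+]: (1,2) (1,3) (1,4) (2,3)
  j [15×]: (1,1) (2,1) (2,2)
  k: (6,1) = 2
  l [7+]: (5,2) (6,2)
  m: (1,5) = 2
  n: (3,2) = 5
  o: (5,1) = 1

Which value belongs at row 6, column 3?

4

M is a freebie; hence (1,5) = 2.
The 3 cells of cage d must have product 96, which forces (1,6) = 4.
The 3 cells of cage d must have product 96, leaving (2,5) = 4.
The 3 cells of cage d must have product 96, so (2,6) = 6.
Cage n is given, which forces (3,2) = 5.
Cage o is a single given cell, leaving (5,1) = 1.
Cage k is a single given cell; hence (6,1) = 2.
The 3 cells of cage j must have product 15, which forces (2,2) = 1.
Cage a has product 30; hence (4,5) = 1.
Cage a has product 30, leaving (6,6) = 1.
Cage b needs product 90; hence (3,5) = 3.
The 4 cells of cage b must have product 90, so (3,6) = 2.
2 is placed in row 3, leaving (3,4) = 1.
Cage i needs sum 12, so (1,3) = 1.
In row 2, 2 can only go at (2,3), so (2,3) = 2.
The only place for 5 in row 1 is (1,1).
5 is placed in column 1; hence (2,1) = 3.
Row 2 now contains 3, so (2,4) = 5.
Cage c has product 48, which forces (4,2) = 2.
Cage g needs sum 10, so (4,4) = 4.
Column 4 already has 4, leaving (6,4) = 6.
6 is placed in row 6; hence (6,5) = 5.
Cage i needs sum 12, so (1,2) = 6.
Column 4 now contains 6, which forces (1,4) = 3.
Cage c needs product 48; hence (3,1) = 4.
4 is placed in row 3, leaving (3,3) = 6.
Row 4 already has 4, so (4,1) = 6.
Column 4 already has 3; hence (5,4) = 2.
5 is placed in column 5, leaving (5,5) = 6.
6 is placed in row 6, so (6,3) = 4.
Cage f needs two cells with sum 9, which forces (4,3) = 3.
Row 4 now contains 3, so (4,6) = 5.
Cage l's pair has sum 7; hence (5,2) = 4.
Column 3 already has 4, leaving (5,3) = 5.
Column 6 now contains 5, so (5,6) = 3.
Row 6 already has 4, leaving (6,2) = 3.
The full grid is 5 6 1 3 2 4 / 3 1 2 5 4 6 / 4 5 6 1 3 2 / 6 2 3 4 1 5 / 1 4 5 2 6 3 / 2 3 4 6 5 1.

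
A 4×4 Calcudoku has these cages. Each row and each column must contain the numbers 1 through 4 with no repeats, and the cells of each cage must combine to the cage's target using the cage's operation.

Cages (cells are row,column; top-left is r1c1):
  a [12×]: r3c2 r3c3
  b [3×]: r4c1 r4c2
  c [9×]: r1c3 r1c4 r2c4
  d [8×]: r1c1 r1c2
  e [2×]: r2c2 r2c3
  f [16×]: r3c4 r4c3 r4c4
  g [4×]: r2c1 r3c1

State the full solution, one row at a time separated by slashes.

The 3 cells of cage c must have product 9, which forces r1c3 = 3.
Cage c has product 9; hence r1c4 = 1.
Cage c needs product 9, so r2c4 = 3.
3 is placed in column 3, leaving r3c3 = 4.
Row 3 now contains 4, which forces r3c4 = 2.
Column 3 now contains 4, so r4c3 = 2.
1 is placed in column 4, leaving r4c4 = 4.
Cage g's pair has product 4, so r2c1 = 4.
The two cells of cage e must have product 2; hence r2c2 = 2.
Column 3 now contains 2, so r2c3 = 1.
Row 3 now contains 4, so r3c1 = 1.
Row 3 now contains 4, leaving r3c2 = 3.
1 is placed in column 1; hence r4c1 = 3.
3 is placed in column 2, leaving r4c2 = 1.
4 is placed in column 1; hence r1c1 = 2.
Column 2 now contains 2, leaving r1c2 = 4.

2 4 3 1 / 4 2 1 3 / 1 3 4 2 / 3 1 2 4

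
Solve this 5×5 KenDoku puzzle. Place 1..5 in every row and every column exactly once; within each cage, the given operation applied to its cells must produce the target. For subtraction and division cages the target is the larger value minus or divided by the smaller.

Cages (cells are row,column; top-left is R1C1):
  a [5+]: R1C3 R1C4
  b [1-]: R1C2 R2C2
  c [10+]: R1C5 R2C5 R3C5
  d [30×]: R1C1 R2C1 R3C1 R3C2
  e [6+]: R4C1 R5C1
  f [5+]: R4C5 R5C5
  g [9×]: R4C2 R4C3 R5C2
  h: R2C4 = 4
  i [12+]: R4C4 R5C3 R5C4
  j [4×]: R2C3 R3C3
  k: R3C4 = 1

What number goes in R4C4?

Cage h is a single given cell; hence R2C4 = 4.
K is a freebie; hence R3C4 = 1.
Cage g has product 9, which forces R4C2 = 1.
Cage g has product 9, leaving R4C3 = 3.
Row 4 now contains 3; hence R4C4 = 5.
The 3 cells of cage g must have product 9; hence R5C2 = 3.
Row 5 already has 3; hence R5C4 = 2.
Cage b's pair has difference 1; hence R1C2 = 4.
Cage a needs two cells with sum 5, so R1C3 = 2.
Column 4 already has 2, leaving R1C4 = 3.
The two cells of cage b must have difference 1; hence R2C2 = 5.
4 is placed in row 2, which forces R2C3 = 1.
Column 2 already has 5, so R3C2 = 2.
1 is placed in row 3, which forces R3C3 = 4.
Cage e needs two cells with sum 6, so R4C1 = 2.
The two cells of cage f must have sum 5, which forces R4C5 = 4.
Cage e needs two cells with sum 6, leaving R5C1 = 4.
The 3 cells of cage i must have sum 12, leaving R5C3 = 5.
Cage f needs two cells with sum 5, leaving R5C5 = 1.
Cage d has product 30; hence R1C1 = 1.
Column 5 already has 1, so R1C5 = 5.
Column 1 already has 2; hence R2C1 = 3.
Cage c needs sum 10; hence R2C5 = 2.
Cage d has product 30, so R3C1 = 5.
The 3 cells of cage c must have sum 10, leaving R3C5 = 3.
The full grid is 1 4 2 3 5 / 3 5 1 4 2 / 5 2 4 1 3 / 2 1 3 5 4 / 4 3 5 2 1.

5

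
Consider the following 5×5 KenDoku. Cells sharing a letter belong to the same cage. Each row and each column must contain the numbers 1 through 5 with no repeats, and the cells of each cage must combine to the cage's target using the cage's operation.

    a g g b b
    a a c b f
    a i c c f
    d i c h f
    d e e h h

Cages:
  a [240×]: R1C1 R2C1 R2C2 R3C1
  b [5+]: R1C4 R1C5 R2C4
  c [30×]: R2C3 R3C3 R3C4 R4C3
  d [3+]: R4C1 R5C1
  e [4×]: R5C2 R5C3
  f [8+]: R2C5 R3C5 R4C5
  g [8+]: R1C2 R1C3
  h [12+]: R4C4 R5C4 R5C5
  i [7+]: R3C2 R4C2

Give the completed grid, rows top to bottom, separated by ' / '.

4 3 5 1 2 / 5 4 3 2 1 / 3 2 1 5 4 / 1 5 2 4 3 / 2 1 4 3 5

Cage a needs product 240; hence R2C2 = 4.
Column 2 already has 4, leaving R5C2 = 1.
Row 5 already has 1, so R5C3 = 4.
The two cells of cage d must have sum 3, so R4C1 = 1.
Row 5 already has 1, so R5C1 = 2.
Cage h has sum 12, so R4C4 = 4.
Row 1 needs a 2, and only R1C5 is open for it.
Cage b has sum 5, so R1C4 = 1.
Cage b needs sum 5, which forces R2C4 = 2.
The 3 cells of cage f must have sum 8, so R2C5 = 1.
Cage f needs sum 8; hence R3C5 = 4.
Cage f has sum 8, leaving R4C5 = 3.
Column 5 already has 3, which forces R5C5 = 5.
The 4 cells of cage a must have product 240, which forces R1C1 = 4.
The 4 cells of cage c must have product 30, which forces R3C3 = 1.
Cage c has product 30, which forces R4C3 = 2.
5 is placed in row 5; hence R5C4 = 3.
Cage c has product 30, so R2C3 = 3.
Cage i's pair has sum 7, so R3C2 = 2.
3 is placed in column 4, so R3C4 = 5.
2 is placed in row 4, so R4C2 = 5.
5 is placed in column 2, leaving R1C2 = 3.
3 is placed in column 3, which forces R1C3 = 5.
3 is placed in row 2, so R2C1 = 5.
Row 3 now contains 5, so R3C1 = 3.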